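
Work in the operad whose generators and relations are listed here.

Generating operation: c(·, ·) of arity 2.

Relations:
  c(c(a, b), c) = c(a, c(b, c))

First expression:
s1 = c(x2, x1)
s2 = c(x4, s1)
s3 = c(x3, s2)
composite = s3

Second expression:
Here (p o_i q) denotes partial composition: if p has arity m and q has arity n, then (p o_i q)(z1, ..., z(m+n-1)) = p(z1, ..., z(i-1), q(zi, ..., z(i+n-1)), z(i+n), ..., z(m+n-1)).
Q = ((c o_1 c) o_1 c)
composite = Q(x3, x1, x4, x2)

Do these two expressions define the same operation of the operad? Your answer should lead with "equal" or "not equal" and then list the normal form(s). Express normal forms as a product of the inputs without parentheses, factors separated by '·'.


The first composite normalizes to x3 · x4 · x2 · x1
The second composite normalizes to x3 · x1 · x4 · x2
Distinct normal forms: not equal.

not equal: they reduce to x3 · x4 · x2 · x1 and x3 · x1 · x4 · x2


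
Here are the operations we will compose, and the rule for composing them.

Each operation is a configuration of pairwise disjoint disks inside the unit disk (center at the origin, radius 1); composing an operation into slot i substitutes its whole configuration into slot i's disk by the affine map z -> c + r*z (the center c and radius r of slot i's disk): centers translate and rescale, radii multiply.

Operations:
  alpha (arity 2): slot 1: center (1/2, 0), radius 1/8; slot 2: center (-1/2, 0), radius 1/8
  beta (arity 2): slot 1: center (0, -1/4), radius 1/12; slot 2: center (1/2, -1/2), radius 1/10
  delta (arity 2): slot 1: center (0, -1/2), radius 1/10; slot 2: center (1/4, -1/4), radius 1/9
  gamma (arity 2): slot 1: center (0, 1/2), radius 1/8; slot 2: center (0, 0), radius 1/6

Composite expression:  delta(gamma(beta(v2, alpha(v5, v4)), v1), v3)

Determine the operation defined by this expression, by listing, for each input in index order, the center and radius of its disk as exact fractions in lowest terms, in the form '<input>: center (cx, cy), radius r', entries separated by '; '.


v1: center (0, -1/2), radius 1/60; v2: center (0, -29/64), radius 1/960; v3: center (1/4, -1/4), radius 1/9; v4: center (9/1600, -73/160), radius 1/6400; v5: center (11/1600, -73/160), radius 1/6400


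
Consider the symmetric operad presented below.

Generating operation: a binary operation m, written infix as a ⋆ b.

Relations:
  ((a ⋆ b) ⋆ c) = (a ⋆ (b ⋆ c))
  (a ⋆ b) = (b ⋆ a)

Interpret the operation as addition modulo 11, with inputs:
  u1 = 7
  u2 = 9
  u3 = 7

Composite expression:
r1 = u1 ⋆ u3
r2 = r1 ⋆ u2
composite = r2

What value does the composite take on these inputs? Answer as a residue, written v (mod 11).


1 (mod 11)


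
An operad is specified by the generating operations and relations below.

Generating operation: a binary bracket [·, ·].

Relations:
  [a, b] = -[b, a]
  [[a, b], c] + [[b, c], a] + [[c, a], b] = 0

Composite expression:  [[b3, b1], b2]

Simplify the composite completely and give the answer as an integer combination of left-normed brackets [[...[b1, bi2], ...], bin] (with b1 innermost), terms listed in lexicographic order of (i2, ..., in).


-[[b1, b3], b2]


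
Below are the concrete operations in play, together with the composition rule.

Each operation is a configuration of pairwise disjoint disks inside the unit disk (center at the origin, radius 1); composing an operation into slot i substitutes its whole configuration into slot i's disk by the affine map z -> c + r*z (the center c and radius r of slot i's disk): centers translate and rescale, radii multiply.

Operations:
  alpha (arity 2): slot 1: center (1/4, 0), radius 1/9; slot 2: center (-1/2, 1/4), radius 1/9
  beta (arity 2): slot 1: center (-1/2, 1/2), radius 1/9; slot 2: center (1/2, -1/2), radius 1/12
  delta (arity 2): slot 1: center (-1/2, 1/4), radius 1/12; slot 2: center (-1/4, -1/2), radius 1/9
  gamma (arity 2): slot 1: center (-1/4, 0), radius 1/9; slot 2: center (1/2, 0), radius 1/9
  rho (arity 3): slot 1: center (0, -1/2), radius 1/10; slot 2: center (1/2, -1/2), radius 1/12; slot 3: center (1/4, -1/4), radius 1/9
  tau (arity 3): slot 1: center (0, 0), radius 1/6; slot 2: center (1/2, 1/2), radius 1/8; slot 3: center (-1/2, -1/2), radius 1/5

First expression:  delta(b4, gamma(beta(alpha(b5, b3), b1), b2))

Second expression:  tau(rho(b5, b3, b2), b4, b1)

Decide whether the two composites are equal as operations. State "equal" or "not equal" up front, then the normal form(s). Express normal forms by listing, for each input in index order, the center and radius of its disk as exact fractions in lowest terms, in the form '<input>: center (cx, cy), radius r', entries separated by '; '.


The first composite normalizes to b1: center (-22/81, -41/81), radius 1/972; b2: center (-7/36, -1/2), radius 1/81; b3: center (-415/1458, -1439/2916), radius 1/6561; b4: center (-1/2, 1/4), radius 1/12; b5: center (-827/2916, -40/81), radius 1/6561
The second composite normalizes to b1: center (-1/2, -1/2), radius 1/5; b2: center (1/24, -1/24), radius 1/54; b3: center (1/12, -1/12), radius 1/72; b4: center (1/2, 1/2), radius 1/8; b5: center (0, -1/12), radius 1/60
The normal forms differ: not equal.

not equal: they reduce to b1: center (-22/81, -41/81), radius 1/972; b2: center (-7/36, -1/2), radius 1/81; b3: center (-415/1458, -1439/2916), radius 1/6561; b4: center (-1/2, 1/4), radius 1/12; b5: center (-827/2916, -40/81), radius 1/6561 and b1: center (-1/2, -1/2), radius 1/5; b2: center (1/24, -1/24), radius 1/54; b3: center (1/12, -1/12), radius 1/72; b4: center (1/2, 1/2), radius 1/8; b5: center (0, -1/12), radius 1/60


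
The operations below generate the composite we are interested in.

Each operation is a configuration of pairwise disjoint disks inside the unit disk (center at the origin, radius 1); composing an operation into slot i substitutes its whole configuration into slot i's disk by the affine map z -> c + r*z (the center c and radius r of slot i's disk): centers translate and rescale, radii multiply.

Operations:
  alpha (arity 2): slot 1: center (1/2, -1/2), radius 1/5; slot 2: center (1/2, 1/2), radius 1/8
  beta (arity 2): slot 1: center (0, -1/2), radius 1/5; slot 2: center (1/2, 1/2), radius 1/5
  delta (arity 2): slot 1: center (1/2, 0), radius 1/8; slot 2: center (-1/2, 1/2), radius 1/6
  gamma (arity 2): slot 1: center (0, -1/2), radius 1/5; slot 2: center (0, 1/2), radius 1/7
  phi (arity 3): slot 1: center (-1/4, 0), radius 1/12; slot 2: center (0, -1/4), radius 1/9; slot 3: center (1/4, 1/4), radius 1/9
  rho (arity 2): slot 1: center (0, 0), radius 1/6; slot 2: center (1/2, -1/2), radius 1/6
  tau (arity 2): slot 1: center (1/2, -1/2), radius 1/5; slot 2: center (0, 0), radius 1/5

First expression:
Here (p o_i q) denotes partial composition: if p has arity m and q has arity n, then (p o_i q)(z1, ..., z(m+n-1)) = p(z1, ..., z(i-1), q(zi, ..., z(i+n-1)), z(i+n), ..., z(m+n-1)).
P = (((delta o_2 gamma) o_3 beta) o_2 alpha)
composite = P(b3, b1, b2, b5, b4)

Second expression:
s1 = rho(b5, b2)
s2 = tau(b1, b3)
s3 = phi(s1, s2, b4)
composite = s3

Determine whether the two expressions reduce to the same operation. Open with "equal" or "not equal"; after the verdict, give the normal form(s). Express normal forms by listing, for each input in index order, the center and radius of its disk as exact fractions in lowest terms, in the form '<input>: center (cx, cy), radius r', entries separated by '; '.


not equal; first: b1: center (-29/60, 2/5), radius 1/150; b2: center (-29/60, 13/30), radius 1/240; b3: center (1/2, 0), radius 1/8; b4: center (-41/84, 25/42), radius 1/210; b5: center (-1/2, 4/7), radius 1/210; second: b1: center (1/18, -11/36), radius 1/45; b2: center (-5/24, -1/24), radius 1/72; b3: center (0, -1/4), radius 1/45; b4: center (1/4, 1/4), radius 1/9; b5: center (-1/4, 0), radius 1/72

Reducing the first expression gives b1: center (-29/60, 2/5), radius 1/150; b2: center (-29/60, 13/30), radius 1/240; b3: center (1/2, 0), radius 1/8; b4: center (-41/84, 25/42), radius 1/210; b5: center (-1/2, 4/7), radius 1/210
Reducing the second expression gives b1: center (1/18, -11/36), radius 1/45; b2: center (-5/24, -1/24), radius 1/72; b3: center (0, -1/4), radius 1/45; b4: center (1/4, 1/4), radius 1/9; b5: center (-1/4, 0), radius 1/72
No match — not equal.


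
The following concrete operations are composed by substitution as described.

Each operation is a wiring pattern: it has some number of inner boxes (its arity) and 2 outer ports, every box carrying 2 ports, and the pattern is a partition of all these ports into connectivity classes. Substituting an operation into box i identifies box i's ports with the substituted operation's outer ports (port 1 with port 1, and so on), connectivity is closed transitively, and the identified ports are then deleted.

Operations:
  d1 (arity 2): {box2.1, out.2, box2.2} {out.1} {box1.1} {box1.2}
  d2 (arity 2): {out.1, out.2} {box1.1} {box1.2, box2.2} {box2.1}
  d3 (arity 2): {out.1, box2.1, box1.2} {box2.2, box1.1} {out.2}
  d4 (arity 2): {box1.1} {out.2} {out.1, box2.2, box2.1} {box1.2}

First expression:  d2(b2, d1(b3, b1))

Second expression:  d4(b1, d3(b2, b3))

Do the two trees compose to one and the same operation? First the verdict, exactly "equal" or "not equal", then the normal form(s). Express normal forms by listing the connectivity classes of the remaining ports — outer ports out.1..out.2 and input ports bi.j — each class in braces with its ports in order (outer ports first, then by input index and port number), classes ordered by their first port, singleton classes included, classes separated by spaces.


Normal form of the first expression: {out.1, out.2} {b1.1, b1.2, b2.2} {b2.1} {b3.1} {b3.2}
Normal form of the second expression: {out.1, b2.2, b3.1} {out.2} {b1.1} {b1.2} {b2.1, b3.2}
Distinct normal forms: not equal.

not equal; the first gives {out.1, out.2} {b1.1, b1.2, b2.2} {b2.1} {b3.1} {b3.2} and the second {out.1, b2.2, b3.1} {out.2} {b1.1} {b1.2} {b2.1, b3.2}


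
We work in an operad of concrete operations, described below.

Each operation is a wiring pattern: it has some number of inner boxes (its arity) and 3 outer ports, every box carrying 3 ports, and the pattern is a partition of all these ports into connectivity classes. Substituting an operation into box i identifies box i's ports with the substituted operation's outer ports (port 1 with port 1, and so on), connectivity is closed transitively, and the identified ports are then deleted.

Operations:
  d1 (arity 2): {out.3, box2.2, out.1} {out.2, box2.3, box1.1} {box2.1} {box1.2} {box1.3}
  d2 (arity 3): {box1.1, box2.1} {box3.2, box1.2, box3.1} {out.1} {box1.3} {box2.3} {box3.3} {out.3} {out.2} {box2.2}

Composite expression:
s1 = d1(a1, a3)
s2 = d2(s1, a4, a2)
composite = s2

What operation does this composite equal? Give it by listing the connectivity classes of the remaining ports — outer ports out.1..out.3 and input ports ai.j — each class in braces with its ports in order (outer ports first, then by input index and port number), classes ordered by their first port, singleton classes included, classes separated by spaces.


Two ports join when wires chain via d2-identified ports.
the subtree at d1 composes to {out.1, out.3, a3.2} {out.2, a1.1, a3.3} {a1.2} {a1.3} {a3.1} on (a1, a3); out.j = own outer ports
the subtree at d2 composes to {out.1} {out.2} {out.3} {a1.1, a2.1, a2.2, a3.3} {a1.2} {a1.3} {a2.3} {a3.1} {a3.2, a4.1} {a4.2} {a4.3} on (a1, a3, a4, a2); out.j = own outer ports

{out.1} {out.2} {out.3} {a1.1, a2.1, a2.2, a3.3} {a1.2} {a1.3} {a2.3} {a3.1} {a3.2, a4.1} {a4.2} {a4.3}


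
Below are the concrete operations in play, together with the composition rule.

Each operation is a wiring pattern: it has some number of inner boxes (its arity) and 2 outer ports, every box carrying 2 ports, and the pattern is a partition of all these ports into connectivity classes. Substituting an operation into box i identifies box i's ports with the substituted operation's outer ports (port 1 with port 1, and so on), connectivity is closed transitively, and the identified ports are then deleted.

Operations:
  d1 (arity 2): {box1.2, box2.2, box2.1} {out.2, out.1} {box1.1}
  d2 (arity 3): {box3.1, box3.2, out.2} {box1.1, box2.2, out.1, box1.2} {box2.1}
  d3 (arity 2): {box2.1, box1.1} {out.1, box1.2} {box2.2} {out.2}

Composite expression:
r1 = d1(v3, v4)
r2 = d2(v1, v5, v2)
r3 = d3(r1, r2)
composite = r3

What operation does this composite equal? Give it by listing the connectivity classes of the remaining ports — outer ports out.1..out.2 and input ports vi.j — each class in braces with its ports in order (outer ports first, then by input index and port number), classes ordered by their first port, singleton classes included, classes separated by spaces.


{out.1, v1.1, v1.2, v5.2} {out.2} {v2.1, v2.2} {v3.1} {v3.2, v4.1, v4.2} {v5.1}

Connectivity passes through glued d3-boundaries; trace each wire chain.
the subtree at d1 composes to {out.1, out.2} {v3.1} {v3.2, v4.1, v4.2} on (v3, v4); out.j = own outer ports
the subtree at d2 composes to {out.1, v1.1, v1.2, v5.2} {out.2, v2.1, v2.2} {v5.1} on (v1, v5, v2); out.j = own outer ports
the subtree at d3 composes to {out.1, v1.1, v1.2, v5.2} {out.2} {v2.1, v2.2} {v3.1} {v3.2, v4.1, v4.2} {v5.1} on (v3, v4, v1, v5, v2); out.j = own outer ports


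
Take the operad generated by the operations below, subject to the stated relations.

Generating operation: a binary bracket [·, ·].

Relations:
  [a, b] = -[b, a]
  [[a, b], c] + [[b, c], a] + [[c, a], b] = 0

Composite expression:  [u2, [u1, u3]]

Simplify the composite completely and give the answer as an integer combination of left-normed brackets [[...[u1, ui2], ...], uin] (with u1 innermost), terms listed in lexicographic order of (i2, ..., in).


-[[u1, u3], u2]

Left-normed coefficients sit on the u1-initial expansion words.
Composite bracket: [u2, [u1, u3]]
Applying ab - ba throughout gives 4 signed words (2^2 = 4).
Keep just the words that open with u1:
  the word u1u3u2 carries sign -1 and contributes -[[u1, u3], u2]


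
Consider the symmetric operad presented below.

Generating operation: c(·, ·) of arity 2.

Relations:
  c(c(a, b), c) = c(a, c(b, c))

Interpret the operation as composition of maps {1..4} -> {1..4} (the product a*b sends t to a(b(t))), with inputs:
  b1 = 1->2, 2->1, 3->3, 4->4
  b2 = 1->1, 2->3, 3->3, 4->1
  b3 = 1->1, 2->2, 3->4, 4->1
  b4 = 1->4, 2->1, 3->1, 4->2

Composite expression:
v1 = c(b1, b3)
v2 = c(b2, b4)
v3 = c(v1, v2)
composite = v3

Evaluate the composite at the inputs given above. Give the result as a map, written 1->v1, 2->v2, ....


1->2, 2->2, 3->2, 4->4

c(b1, b3) = 1->2, 2->1, 3->4, 4->2
c(b2, b4) = 1->1, 2->1, 3->1, 4->3
c(c(b1, b3), c(b2, b4)) = 1->2, 2->2, 3->2, 4->4


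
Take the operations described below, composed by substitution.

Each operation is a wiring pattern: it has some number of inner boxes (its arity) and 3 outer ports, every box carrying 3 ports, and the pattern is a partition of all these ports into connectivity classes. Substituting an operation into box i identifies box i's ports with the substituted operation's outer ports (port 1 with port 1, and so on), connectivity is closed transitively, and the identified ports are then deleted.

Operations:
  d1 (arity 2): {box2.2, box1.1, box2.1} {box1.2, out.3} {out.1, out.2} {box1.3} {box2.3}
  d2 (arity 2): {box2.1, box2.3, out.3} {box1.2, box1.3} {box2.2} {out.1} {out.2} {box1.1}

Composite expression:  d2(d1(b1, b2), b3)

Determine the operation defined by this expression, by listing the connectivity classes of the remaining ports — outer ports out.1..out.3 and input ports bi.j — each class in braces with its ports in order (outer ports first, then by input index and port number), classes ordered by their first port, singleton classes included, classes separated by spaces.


{out.1} {out.2} {out.3, b3.1, b3.3} {b1.1, b2.1, b2.2} {b1.2} {b1.3} {b2.3} {b3.2}

Reachability decides: close wires over d2-identified ports.
the subtree at d1 composes to {out.1, out.2} {out.3, b1.2} {b1.1, b2.1, b2.2} {b1.3} {b2.3} on (b1, b2); out.j = own outer ports
the subtree at d2 composes to {out.1} {out.2} {out.3, b3.1, b3.3} {b1.1, b2.1, b2.2} {b1.2} {b1.3} {b2.3} {b3.2} on (b1, b2, b3); out.j = own outer ports


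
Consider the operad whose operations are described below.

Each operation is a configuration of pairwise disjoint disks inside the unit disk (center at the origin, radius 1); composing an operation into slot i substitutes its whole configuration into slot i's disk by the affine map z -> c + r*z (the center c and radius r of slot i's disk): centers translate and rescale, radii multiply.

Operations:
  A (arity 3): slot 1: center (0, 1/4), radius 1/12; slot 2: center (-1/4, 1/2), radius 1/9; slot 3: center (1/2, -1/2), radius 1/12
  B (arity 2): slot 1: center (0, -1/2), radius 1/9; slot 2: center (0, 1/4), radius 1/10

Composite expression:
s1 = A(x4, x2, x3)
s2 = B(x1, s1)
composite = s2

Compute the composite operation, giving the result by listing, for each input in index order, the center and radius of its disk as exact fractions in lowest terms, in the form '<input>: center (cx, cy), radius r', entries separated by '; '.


x1: center (0, -1/2), radius 1/9; x2: center (-1/40, 3/10), radius 1/90; x3: center (1/20, 1/5), radius 1/120; x4: center (0, 11/40), radius 1/120

Each x-disk chains the slot maps above it in B; radii multiply.
x1: after 1 affine step, its disk has center (0, -1/2), radius 1/9
x4: after 2 affine steps, its disk has center (0, 11/40), radius 1/120
x2: after 2 affine steps, its disk has center (-1/40, 3/10), radius 1/90
x3: after 2 affine steps, its disk has center (1/20, 1/5), radius 1/120


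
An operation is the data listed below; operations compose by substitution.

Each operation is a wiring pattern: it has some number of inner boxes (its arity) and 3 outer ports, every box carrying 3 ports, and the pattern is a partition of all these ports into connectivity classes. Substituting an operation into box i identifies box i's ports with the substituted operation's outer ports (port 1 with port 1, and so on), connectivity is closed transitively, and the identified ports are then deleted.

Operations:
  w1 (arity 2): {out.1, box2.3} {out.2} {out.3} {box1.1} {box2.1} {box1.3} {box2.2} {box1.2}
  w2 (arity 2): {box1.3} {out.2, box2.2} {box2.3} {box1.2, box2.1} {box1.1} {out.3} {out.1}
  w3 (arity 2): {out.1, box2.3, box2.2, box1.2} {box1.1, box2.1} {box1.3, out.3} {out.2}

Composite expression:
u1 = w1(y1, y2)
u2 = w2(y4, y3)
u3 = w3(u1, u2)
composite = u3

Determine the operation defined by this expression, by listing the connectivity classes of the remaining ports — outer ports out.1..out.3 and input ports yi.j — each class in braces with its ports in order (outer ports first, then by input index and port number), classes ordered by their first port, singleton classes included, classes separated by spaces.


{out.1, y3.2} {out.2} {out.3} {y1.1} {y1.2} {y1.3} {y2.1} {y2.2} {y2.3} {y3.1, y4.2} {y3.3} {y4.1} {y4.3}

Treat the ports identified at w3 as solder joints: merge, then drop.
the subtree at w1 composes to {out.1, y2.3} {out.2} {out.3} {y1.1} {y1.2} {y1.3} {y2.1} {y2.2} on (y1, y2); out.j = own outer ports
the subtree at w2 composes to {out.1} {out.2, y3.2} {out.3} {y3.1, y4.2} {y3.3} {y4.1} {y4.3} on (y4, y3); out.j = own outer ports
the subtree at w3 composes to {out.1, y3.2} {out.2} {out.3} {y1.1} {y1.2} {y1.3} {y2.1} {y2.2} {y2.3} {y3.1, y4.2} {y3.3} {y4.1} {y4.3} on (y1, y2, y4, y3); out.j = own outer ports


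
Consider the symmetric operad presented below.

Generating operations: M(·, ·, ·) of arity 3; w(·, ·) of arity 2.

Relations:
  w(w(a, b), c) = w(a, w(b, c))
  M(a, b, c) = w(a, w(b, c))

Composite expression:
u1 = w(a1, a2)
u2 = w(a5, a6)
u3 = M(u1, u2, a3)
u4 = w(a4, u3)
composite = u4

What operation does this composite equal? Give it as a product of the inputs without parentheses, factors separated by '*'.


a4 * a1 * a2 * a5 * a6 * a3


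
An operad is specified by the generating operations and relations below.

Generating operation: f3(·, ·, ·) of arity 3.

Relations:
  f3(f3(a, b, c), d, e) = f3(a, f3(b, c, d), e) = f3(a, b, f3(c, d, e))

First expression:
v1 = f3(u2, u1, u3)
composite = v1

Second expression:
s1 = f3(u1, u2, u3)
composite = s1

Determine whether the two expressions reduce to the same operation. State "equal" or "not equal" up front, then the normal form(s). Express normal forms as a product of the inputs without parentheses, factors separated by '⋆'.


not equal; first: u2 ⋆ u1 ⋆ u3; second: u1 ⋆ u2 ⋆ u3

Normal form of the first expression: u2 ⋆ u1 ⋆ u3
Normal form of the second expression: u1 ⋆ u2 ⋆ u3
No match — not equal.


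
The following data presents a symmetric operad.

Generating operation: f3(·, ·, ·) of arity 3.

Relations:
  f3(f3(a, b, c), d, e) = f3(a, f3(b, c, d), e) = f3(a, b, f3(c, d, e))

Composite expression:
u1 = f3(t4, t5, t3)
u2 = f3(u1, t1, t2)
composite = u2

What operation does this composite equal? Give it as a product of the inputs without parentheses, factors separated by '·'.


t4 · t5 · t3 · t1 · t2

Associativity of f3 dissolves the nesting; only the t-input order survives.
f3(t4, t5, t3) flattens to t4 · t5 · t3
f3(f3(t4, t5, t3), t1, t2) flattens to t4 · t5 · t3 · t1 · t2


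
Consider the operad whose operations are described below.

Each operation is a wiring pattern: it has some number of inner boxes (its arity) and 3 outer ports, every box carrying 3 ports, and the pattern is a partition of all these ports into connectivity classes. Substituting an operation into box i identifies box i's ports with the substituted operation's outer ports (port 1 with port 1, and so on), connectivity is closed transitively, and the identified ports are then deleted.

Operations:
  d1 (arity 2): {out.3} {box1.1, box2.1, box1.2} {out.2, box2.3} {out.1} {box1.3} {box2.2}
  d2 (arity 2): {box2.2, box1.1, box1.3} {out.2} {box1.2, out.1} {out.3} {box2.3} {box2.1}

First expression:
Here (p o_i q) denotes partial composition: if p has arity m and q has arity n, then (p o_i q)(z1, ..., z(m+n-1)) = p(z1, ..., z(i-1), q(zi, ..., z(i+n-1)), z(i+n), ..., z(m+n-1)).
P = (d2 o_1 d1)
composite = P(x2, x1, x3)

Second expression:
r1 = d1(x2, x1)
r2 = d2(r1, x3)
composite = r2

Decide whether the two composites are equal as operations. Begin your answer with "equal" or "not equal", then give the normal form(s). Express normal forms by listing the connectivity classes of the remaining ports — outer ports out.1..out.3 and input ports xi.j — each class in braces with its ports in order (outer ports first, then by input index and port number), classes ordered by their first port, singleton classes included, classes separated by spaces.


equal; both compose to {out.1, x1.3} {out.2} {out.3} {x1.1, x2.1, x2.2} {x1.2} {x2.3} {x3.1} {x3.2} {x3.3}

The first expression reduces to {out.1, x1.3} {out.2} {out.3} {x1.1, x2.1, x2.2} {x1.2} {x2.3} {x3.1} {x3.2} {x3.3}
The second expression reduces to {out.1, x1.3} {out.2} {out.3} {x1.1, x2.1, x2.2} {x1.2} {x2.3} {x3.1} {x3.2} {x3.3}
The forms coincide; equal.


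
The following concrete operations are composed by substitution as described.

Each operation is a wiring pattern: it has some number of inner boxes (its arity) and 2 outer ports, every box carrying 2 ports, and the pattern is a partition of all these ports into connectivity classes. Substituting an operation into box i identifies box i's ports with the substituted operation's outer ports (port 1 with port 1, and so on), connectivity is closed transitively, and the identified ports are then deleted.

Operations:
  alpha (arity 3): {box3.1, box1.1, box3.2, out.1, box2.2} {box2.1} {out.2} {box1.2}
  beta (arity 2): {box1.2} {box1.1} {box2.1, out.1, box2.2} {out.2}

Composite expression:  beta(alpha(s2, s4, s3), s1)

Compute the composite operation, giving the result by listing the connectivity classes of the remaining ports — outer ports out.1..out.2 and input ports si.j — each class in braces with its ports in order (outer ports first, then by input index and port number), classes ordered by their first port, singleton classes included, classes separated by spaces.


{out.1, s1.1, s1.2} {out.2} {s2.1, s3.1, s3.2, s4.2} {s2.2} {s4.1}

Reachability decides: close wires over beta-identified ports.
stage alpha: inputs (s2, s4, s3), connectivity {out.1, s2.1, s3.1, s3.2, s4.2} {out.2} {s2.2} {s4.1}, out.j its boundary
stage beta: inputs (s2, s4, s3, s1), connectivity {out.1, s1.1, s1.2} {out.2} {s2.1, s3.1, s3.2, s4.2} {s2.2} {s4.1}, out.j its boundary


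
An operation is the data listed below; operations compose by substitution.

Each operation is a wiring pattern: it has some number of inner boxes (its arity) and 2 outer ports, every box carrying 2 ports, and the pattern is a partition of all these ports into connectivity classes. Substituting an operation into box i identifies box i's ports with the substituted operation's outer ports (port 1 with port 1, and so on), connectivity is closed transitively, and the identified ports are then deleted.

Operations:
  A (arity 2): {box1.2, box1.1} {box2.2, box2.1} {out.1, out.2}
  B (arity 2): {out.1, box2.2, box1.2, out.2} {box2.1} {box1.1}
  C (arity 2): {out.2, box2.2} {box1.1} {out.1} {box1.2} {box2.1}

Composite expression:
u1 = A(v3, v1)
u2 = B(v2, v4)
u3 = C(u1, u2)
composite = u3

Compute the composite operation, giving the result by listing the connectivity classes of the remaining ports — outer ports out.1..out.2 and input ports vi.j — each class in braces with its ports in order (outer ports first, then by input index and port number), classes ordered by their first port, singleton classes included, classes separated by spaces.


{out.1} {out.2, v2.2, v4.2} {v1.1, v1.2} {v2.1} {v3.1, v3.2} {v4.1}


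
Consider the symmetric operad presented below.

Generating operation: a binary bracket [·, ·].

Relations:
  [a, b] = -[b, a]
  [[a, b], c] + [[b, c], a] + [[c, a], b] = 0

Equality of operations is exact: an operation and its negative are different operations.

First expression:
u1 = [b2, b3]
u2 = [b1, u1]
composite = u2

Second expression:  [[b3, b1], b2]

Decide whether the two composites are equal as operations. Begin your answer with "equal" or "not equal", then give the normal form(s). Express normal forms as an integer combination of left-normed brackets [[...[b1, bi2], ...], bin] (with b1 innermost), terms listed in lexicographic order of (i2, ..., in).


Reducing the first expression gives [[b1, b2], b3] - [[b1, b3], b2]
Reducing the second expression gives -[[b1, b3], b2]
Different reductions; not equal.

not equal; the first gives [[b1, b2], b3] - [[b1, b3], b2] and the second -[[b1, b3], b2]


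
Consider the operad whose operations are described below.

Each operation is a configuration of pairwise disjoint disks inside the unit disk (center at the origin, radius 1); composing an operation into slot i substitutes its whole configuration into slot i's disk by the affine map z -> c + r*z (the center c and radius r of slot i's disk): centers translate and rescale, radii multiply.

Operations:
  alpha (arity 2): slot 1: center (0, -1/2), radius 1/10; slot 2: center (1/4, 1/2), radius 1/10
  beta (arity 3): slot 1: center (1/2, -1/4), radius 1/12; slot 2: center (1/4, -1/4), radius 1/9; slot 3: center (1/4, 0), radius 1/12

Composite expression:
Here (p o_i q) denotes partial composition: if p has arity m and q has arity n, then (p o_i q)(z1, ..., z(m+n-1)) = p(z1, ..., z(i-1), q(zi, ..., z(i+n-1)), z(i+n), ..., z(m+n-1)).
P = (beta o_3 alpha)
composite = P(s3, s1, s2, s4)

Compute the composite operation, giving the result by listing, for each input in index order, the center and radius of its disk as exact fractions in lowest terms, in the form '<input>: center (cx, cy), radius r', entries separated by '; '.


s1: center (1/4, -1/4), radius 1/9; s2: center (1/4, -1/24), radius 1/120; s3: center (1/2, -1/4), radius 1/12; s4: center (13/48, 1/24), radius 1/120


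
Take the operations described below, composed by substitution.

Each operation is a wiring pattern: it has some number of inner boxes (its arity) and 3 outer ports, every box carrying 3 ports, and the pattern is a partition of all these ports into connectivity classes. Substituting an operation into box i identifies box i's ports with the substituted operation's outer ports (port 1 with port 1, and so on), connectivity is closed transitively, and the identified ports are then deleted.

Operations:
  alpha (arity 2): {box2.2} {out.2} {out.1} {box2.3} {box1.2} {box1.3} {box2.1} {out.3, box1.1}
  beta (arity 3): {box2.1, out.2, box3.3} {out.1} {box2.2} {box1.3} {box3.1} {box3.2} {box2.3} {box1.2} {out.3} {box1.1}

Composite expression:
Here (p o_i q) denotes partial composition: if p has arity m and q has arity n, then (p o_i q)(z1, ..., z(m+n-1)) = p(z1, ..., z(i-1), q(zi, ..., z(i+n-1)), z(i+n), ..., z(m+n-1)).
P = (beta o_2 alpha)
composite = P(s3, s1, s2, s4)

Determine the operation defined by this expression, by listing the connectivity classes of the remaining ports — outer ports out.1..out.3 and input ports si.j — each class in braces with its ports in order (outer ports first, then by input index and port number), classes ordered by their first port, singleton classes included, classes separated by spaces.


{out.1} {out.2, s4.3} {out.3} {s1.1} {s1.2} {s1.3} {s2.1} {s2.2} {s2.3} {s3.1} {s3.2} {s3.3} {s4.1} {s4.2}

Substituting into beta glues patterns; closure does the rest.
through alpha, on inputs (s1, s2): {out.1} {out.2} {out.3, s1.1} {s1.2} {s1.3} {s2.1} {s2.2} {s2.3} (out.j = stage outer ports)
through beta, on inputs (s3, s1, s2, s4): {out.1} {out.2, s4.3} {out.3} {s1.1} {s1.2} {s1.3} {s2.1} {s2.2} {s2.3} {s3.1} {s3.2} {s3.3} {s4.1} {s4.2} (out.j = stage outer ports)


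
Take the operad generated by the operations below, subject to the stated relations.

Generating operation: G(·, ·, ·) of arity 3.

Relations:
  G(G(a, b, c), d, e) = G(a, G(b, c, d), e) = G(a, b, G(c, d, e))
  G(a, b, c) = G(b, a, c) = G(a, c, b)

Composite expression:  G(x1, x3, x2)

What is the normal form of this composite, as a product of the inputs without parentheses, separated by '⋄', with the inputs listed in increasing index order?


x1 ⋄ x2 ⋄ x3


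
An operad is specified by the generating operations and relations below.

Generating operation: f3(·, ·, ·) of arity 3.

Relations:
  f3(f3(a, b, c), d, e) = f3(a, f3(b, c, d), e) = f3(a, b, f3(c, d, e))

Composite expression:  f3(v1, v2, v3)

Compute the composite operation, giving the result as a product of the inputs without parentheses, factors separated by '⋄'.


The f3-tree's shape is irrelevant; the v-reading-order decides.
f3(v1, v2, v3) unparenthesizes to v1 ⋄ v2 ⋄ v3

v1 ⋄ v2 ⋄ v3


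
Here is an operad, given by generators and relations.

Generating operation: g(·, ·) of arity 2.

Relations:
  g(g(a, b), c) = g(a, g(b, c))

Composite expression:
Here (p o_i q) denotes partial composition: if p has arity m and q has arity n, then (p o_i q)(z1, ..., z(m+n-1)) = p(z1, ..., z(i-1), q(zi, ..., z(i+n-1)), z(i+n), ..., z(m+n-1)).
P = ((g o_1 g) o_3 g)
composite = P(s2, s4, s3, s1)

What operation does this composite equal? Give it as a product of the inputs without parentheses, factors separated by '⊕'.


s2 ⊕ s4 ⊕ s3 ⊕ s1

Key point: g is associative — brackets drop, the s-order remains.
g(s2, s4) unparenthesizes to s2 ⊕ s4
g(s3, s1) unparenthesizes to s3 ⊕ s1
g(g(s2, s4), g(s3, s1)) unparenthesizes to s2 ⊕ s4 ⊕ s3 ⊕ s1


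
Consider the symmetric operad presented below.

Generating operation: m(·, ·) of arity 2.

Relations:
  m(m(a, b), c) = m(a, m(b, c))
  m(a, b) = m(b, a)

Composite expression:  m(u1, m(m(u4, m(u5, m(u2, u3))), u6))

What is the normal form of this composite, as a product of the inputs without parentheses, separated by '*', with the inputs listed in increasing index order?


u1 * u2 * u3 * u4 * u5 * u6


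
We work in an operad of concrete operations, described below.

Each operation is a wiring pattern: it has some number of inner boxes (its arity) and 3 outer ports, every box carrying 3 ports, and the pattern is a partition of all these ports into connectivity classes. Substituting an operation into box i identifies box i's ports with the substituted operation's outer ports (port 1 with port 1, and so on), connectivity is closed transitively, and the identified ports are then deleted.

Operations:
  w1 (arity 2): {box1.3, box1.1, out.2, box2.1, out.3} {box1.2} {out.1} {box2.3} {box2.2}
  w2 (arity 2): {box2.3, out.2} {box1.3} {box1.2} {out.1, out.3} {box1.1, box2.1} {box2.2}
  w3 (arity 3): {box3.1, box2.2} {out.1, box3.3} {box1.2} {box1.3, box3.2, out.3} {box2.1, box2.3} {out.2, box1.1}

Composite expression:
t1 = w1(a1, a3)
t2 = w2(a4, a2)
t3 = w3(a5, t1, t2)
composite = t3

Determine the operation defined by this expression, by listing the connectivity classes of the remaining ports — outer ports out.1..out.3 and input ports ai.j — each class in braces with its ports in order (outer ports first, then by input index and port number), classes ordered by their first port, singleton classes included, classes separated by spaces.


{out.1, a1.1, a1.3, a3.1} {out.2, a5.1} {out.3, a2.3, a5.3} {a1.2} {a2.1, a4.1} {a2.2} {a3.2} {a3.3} {a4.2} {a4.3} {a5.2}

Substituting into w3 glues patterns; closure does the rest.
through w1, on inputs (a1, a3): {out.1} {out.2, out.3, a1.1, a1.3, a3.1} {a1.2} {a3.2} {a3.3} (out.j = stage outer ports)
through w2, on inputs (a4, a2): {out.1, out.3} {out.2, a2.3} {a2.1, a4.1} {a2.2} {a4.2} {a4.3} (out.j = stage outer ports)
through w3, on inputs (a5, a1, a3, a4, a2): {out.1, a1.1, a1.3, a3.1} {out.2, a5.1} {out.3, a2.3, a5.3} {a1.2} {a2.1, a4.1} {a2.2} {a3.2} {a3.3} {a4.2} {a4.3} {a5.2} (out.j = stage outer ports)


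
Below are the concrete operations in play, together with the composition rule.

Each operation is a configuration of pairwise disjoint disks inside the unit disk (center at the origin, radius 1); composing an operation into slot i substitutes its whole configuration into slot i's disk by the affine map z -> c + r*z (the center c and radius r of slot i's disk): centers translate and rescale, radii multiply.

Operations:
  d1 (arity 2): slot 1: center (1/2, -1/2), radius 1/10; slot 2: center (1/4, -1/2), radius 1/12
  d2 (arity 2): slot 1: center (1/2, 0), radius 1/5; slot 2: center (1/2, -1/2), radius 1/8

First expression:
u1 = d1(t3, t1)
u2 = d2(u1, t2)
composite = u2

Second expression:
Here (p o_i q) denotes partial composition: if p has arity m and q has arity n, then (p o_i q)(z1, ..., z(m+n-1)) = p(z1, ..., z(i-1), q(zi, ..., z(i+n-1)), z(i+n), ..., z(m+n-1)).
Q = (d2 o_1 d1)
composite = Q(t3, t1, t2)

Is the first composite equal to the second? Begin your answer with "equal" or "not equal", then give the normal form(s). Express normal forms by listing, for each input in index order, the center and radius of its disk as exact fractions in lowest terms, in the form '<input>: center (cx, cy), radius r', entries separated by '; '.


equal; both compose to t1: center (11/20, -1/10), radius 1/60; t2: center (1/2, -1/2), radius 1/8; t3: center (3/5, -1/10), radius 1/50

The first expression reduces to t1: center (11/20, -1/10), radius 1/60; t2: center (1/2, -1/2), radius 1/8; t3: center (3/5, -1/10), radius 1/50
The second expression reduces to t1: center (11/20, -1/10), radius 1/60; t2: center (1/2, -1/2), radius 1/8; t3: center (3/5, -1/10), radius 1/50
Same normal form: equal.


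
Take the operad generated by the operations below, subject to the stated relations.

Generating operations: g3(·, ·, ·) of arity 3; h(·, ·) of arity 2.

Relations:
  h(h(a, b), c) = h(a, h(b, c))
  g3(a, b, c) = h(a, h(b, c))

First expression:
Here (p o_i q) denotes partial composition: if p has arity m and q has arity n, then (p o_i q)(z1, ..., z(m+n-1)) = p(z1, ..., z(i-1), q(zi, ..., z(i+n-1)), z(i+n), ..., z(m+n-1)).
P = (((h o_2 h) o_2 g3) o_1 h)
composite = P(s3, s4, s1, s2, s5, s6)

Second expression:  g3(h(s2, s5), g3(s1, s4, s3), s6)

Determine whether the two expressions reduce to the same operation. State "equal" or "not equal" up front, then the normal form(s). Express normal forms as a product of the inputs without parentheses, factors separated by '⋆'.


Normal form of the first expression: s3 ⋆ s4 ⋆ s1 ⋆ s2 ⋆ s5 ⋆ s6
Normal form of the second expression: s2 ⋆ s5 ⋆ s1 ⋆ s4 ⋆ s3 ⋆ s6
No match — not equal.

not equal — first s3 ⋆ s4 ⋆ s1 ⋆ s2 ⋆ s5 ⋆ s6, second s2 ⋆ s5 ⋆ s1 ⋆ s4 ⋆ s3 ⋆ s6


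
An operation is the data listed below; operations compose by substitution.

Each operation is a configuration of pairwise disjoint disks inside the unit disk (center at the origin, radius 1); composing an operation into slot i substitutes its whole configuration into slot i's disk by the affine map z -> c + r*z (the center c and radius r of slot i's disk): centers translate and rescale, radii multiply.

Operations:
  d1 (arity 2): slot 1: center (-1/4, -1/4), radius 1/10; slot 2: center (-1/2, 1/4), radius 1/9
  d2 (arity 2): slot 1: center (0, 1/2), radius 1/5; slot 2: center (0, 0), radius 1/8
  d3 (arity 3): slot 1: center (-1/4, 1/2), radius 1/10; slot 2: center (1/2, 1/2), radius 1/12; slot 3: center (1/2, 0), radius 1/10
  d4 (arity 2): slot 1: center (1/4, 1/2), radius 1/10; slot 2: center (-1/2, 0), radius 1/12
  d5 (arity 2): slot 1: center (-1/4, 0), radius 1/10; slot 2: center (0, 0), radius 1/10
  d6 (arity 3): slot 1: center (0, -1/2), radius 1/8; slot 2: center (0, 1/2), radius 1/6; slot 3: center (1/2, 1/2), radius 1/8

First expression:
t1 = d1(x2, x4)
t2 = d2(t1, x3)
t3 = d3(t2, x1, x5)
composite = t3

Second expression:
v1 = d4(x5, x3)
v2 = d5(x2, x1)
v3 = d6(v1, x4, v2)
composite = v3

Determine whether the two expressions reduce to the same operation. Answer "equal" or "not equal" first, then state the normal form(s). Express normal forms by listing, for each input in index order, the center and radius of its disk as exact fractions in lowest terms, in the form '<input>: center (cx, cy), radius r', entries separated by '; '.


not equal; first: x1: center (1/2, 1/2), radius 1/12; x2: center (-51/200, 109/200), radius 1/500; x3: center (-1/4, 1/2), radius 1/80; x4: center (-13/50, 111/200), radius 1/450; x5: center (1/2, 0), radius 1/10; second: x1: center (1/2, 1/2), radius 1/80; x2: center (15/32, 1/2), radius 1/80; x3: center (-1/16, -1/2), radius 1/96; x4: center (0, 1/2), radius 1/6; x5: center (1/32, -7/16), radius 1/80

The first composite normalizes to x1: center (1/2, 1/2), radius 1/12; x2: center (-51/200, 109/200), radius 1/500; x3: center (-1/4, 1/2), radius 1/80; x4: center (-13/50, 111/200), radius 1/450; x5: center (1/2, 0), radius 1/10
The second composite normalizes to x1: center (1/2, 1/2), radius 1/80; x2: center (15/32, 1/2), radius 1/80; x3: center (-1/16, -1/2), radius 1/96; x4: center (0, 1/2), radius 1/6; x5: center (1/32, -7/16), radius 1/80
The forms do not match — not equal.


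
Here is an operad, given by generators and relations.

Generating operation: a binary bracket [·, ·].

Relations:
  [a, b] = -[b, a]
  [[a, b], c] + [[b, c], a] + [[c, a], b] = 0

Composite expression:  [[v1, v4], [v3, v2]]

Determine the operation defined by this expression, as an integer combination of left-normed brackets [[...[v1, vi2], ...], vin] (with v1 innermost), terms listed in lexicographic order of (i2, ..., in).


-[[[v1, v4], v2], v3] + [[[v1, v4], v3], v2]

Left-normed coefficients sit on the v1-initial expansion words.
Composite bracket: [[v1, v4], [v3, v2]]
Each bracket splits as ab - ba, giving 8 signed words (2^3 = 8).
The v1-initial words carry the normal form:
  the word v1v4v2v3 carries sign -1 and contributes -[[[v1, v4], v2], v3]
  the word v1v4v3v2 carries sign +1 and contributes +[[[v1, v4], v3], v2]


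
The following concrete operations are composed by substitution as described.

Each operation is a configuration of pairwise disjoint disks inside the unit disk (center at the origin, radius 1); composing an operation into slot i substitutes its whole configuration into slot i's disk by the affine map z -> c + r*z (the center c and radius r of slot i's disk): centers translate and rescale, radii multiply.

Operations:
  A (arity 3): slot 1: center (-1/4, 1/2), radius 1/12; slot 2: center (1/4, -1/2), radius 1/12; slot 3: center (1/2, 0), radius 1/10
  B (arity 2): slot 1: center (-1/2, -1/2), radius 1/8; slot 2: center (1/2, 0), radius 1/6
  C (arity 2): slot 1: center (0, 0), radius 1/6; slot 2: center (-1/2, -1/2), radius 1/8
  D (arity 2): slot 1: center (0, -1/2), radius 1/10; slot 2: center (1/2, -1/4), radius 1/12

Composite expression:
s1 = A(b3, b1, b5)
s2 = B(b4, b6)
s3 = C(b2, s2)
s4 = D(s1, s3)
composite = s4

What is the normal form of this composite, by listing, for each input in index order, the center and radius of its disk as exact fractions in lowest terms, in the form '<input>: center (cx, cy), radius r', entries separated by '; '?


Each b-disk chains the slot maps above it in D; radii multiply.
for b3, the 2-step affine chain lands on center (-1/40, -9/20), radius 1/120
for b1, the 2-step affine chain lands on center (1/40, -11/20), radius 1/120
for b5, the 2-step affine chain lands on center (1/20, -1/2), radius 1/100
for b2, the 2-step affine chain lands on center (1/2, -1/4), radius 1/72
for b4, the 3-step affine chain lands on center (29/64, -19/64), radius 1/768
for b6, the 3-step affine chain lands on center (89/192, -7/24), radius 1/576

b1: center (1/40, -11/20), radius 1/120; b2: center (1/2, -1/4), radius 1/72; b3: center (-1/40, -9/20), radius 1/120; b4: center (29/64, -19/64), radius 1/768; b5: center (1/20, -1/2), radius 1/100; b6: center (89/192, -7/24), radius 1/576
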